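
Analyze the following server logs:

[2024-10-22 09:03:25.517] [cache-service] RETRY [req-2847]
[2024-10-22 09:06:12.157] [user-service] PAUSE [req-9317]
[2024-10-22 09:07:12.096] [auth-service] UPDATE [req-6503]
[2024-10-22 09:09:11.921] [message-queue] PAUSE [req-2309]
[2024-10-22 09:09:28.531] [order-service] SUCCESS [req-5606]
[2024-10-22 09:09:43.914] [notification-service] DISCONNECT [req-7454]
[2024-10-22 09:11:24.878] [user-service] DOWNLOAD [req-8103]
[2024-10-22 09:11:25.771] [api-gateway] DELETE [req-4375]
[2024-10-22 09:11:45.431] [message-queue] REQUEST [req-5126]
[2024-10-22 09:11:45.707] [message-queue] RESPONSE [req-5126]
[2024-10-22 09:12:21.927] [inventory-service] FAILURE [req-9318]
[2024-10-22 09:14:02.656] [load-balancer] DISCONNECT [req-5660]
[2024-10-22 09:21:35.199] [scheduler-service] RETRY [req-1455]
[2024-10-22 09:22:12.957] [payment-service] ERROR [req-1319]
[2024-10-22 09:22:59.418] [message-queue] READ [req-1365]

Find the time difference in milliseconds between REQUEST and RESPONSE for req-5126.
276

To calculate latency:

1. Find REQUEST with id req-5126: 2024-10-22 09:11:45.431
2. Find RESPONSE with id req-5126: 2024-10-22 09:11:45.707
3. Latency: 2024-10-22 09:11:45.707 - 2024-10-22 09:11:45.431 = 276ms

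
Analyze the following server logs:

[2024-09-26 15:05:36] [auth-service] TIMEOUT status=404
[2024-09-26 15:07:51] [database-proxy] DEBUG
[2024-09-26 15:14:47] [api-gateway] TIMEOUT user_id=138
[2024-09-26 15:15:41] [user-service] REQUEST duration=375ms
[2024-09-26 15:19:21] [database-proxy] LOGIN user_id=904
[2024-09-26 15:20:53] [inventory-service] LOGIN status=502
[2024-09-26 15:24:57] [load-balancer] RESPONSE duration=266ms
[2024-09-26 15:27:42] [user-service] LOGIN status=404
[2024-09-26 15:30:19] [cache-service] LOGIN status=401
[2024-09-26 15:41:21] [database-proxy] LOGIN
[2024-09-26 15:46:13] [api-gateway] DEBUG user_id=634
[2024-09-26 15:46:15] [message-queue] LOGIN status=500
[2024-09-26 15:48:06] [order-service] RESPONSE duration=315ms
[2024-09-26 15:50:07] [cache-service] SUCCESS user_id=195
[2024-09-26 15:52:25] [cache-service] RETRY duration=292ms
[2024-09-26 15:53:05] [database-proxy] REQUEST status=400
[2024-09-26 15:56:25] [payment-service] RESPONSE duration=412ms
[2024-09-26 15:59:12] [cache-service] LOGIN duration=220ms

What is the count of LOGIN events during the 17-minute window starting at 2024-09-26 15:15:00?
4

To count events in the time window:

1. Window boundaries: 2024-09-26 15:15:00 to 2024-09-26 15:32:00
2. Filter for LOGIN events within this window
3. Count matching events: 4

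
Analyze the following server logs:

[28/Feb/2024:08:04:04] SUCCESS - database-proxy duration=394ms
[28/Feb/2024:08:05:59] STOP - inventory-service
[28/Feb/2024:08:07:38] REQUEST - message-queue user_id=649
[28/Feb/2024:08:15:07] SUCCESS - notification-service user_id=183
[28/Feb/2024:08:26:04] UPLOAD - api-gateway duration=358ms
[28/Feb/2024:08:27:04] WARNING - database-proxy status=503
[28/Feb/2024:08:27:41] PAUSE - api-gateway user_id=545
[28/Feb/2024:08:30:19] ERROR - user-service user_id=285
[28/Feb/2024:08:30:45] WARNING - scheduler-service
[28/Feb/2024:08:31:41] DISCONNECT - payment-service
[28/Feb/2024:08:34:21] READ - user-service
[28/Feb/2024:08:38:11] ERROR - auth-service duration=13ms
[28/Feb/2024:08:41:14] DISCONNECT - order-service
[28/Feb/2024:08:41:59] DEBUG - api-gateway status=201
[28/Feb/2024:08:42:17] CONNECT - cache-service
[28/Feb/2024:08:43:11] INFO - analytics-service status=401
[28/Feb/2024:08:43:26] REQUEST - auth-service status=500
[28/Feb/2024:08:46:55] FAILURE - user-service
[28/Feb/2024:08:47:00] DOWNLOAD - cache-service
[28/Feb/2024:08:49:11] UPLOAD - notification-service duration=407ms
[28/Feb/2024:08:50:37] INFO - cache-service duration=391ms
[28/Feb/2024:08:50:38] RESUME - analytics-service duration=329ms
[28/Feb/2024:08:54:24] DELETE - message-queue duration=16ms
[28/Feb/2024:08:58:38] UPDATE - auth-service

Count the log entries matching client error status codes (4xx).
1

To find matching entries:

1. Pattern to match: client error status codes (4xx)
2. Scan each log entry for the pattern
3. Count matches: 1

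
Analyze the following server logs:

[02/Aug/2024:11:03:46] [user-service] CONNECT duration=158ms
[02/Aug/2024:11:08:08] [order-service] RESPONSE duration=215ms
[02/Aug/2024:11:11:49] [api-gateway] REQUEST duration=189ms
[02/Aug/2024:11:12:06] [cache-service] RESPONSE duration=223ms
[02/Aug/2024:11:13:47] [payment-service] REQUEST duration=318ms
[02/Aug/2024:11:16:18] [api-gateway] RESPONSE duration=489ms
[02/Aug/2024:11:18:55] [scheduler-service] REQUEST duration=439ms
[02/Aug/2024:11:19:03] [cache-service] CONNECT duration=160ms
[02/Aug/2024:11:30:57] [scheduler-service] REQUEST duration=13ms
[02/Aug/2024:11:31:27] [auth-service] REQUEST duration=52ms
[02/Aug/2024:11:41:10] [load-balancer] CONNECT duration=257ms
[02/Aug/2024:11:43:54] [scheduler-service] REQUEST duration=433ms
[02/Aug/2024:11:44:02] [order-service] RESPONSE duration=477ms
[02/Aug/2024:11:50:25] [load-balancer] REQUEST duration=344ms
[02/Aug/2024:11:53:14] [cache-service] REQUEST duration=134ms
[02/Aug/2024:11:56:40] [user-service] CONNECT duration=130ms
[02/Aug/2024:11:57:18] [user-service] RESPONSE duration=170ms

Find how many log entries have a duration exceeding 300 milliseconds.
6

To count timeouts:

1. Threshold: 300ms
2. Extract duration from each log entry
3. Count entries where duration > 300
4. Timeout count: 6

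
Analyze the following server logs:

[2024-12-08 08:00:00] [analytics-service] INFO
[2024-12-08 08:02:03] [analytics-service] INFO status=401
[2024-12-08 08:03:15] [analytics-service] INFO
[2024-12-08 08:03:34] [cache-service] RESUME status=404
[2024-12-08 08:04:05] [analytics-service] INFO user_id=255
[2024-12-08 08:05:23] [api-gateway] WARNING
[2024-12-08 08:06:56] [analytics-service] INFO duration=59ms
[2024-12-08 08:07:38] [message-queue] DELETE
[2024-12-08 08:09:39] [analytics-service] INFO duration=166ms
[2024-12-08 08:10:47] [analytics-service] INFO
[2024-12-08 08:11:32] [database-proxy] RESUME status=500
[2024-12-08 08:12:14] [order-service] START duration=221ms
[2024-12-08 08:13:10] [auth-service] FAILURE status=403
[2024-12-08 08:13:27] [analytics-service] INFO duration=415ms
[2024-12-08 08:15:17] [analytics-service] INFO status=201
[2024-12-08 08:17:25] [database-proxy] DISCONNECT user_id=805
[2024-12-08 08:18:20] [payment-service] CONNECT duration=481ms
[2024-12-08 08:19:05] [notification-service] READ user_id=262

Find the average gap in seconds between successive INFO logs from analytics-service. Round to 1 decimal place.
114.6

To calculate average interval:

1. Find all INFO events for analytics-service in order
2. Calculate time gaps between consecutive events
3. Compute mean of gaps: 917 / 8 = 114.6 seconds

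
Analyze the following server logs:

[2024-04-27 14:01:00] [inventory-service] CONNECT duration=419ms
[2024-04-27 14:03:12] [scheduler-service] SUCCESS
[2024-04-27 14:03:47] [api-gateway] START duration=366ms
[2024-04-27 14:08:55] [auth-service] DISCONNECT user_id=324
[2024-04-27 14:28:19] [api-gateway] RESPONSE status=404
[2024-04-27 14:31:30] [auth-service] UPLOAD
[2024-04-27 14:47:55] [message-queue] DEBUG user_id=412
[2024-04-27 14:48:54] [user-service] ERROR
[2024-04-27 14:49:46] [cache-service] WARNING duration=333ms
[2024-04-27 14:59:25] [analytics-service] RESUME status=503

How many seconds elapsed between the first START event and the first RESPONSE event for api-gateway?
1472

To find the time between events:

1. Locate the first START event for api-gateway: 2024-04-27 14:03:47
2. Locate the first RESPONSE event for api-gateway: 2024-04-27 14:28:19
3. Calculate the difference: 2024-04-27 14:28:19 - 2024-04-27 14:03:47 = 1472 seconds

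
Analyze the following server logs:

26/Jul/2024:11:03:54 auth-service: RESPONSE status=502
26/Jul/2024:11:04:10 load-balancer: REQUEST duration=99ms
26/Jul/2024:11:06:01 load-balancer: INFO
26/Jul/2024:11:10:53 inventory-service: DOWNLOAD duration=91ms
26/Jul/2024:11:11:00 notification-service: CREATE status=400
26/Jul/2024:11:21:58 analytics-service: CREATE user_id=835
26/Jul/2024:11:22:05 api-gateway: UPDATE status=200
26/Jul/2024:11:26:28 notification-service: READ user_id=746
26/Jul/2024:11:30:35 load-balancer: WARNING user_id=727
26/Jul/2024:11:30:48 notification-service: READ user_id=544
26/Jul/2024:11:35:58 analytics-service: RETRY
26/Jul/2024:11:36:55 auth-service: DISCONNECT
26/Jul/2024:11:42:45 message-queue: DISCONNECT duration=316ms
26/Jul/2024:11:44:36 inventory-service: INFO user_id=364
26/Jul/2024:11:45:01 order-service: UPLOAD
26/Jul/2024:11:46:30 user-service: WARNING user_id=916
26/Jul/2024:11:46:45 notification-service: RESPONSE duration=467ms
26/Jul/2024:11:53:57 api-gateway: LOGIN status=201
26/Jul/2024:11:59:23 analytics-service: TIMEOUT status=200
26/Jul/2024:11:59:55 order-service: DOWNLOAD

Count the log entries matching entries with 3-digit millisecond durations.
2

To find matching entries:

1. Pattern to match: entries with 3-digit millisecond durations
2. Scan each log entry for the pattern
3. Count matches: 2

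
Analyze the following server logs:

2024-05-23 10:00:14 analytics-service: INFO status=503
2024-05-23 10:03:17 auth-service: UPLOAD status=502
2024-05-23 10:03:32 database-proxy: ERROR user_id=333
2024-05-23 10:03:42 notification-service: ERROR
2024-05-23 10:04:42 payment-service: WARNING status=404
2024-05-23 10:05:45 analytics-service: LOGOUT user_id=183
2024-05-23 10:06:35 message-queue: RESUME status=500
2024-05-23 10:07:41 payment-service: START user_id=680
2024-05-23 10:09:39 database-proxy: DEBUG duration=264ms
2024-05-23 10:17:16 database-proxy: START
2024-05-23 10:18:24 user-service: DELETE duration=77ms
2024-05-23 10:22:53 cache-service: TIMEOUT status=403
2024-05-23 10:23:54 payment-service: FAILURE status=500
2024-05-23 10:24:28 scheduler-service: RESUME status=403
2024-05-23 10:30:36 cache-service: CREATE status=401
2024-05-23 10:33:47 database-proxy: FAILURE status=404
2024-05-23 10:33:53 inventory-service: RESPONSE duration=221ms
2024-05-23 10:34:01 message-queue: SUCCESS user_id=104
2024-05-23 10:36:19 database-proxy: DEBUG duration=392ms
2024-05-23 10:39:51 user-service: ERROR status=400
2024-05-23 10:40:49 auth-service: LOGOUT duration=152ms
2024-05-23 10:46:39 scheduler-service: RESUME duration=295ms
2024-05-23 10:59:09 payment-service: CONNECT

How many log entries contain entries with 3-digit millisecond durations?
5

To find matching entries:

1. Pattern to match: entries with 3-digit millisecond durations
2. Scan each log entry for the pattern
3. Count matches: 5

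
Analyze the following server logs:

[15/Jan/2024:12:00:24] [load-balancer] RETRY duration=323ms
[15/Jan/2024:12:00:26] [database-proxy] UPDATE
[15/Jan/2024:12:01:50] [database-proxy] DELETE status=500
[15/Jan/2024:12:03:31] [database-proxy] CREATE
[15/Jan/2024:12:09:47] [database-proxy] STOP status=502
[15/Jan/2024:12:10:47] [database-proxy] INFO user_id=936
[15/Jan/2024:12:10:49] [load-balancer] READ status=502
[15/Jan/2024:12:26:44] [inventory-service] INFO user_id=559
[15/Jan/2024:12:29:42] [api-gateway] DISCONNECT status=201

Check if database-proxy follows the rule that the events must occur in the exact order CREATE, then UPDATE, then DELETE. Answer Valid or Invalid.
Invalid

To validate ordering:

1. Required order: CREATE → UPDATE → DELETE
2. Rule: the events must occur in the exact order CREATE, then UPDATE, then DELETE
3. Check actual order of events for database-proxy
4. Result: Invalid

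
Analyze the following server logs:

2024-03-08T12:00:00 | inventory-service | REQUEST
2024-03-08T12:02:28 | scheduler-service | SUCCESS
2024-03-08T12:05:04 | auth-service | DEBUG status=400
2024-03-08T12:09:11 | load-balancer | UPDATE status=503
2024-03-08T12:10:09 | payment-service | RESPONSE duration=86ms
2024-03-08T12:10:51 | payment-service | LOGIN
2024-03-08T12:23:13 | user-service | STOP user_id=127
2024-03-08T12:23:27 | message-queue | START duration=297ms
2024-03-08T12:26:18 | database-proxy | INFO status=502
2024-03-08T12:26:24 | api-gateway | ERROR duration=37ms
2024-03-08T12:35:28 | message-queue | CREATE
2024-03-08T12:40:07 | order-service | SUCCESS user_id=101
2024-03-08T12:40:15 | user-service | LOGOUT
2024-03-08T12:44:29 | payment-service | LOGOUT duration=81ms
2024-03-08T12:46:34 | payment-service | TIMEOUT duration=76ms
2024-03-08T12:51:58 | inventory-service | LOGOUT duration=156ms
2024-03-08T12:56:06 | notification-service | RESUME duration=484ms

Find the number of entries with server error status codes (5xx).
2

To find matching entries:

1. Pattern to match: server error status codes (5xx)
2. Scan each log entry for the pattern
3. Count matches: 2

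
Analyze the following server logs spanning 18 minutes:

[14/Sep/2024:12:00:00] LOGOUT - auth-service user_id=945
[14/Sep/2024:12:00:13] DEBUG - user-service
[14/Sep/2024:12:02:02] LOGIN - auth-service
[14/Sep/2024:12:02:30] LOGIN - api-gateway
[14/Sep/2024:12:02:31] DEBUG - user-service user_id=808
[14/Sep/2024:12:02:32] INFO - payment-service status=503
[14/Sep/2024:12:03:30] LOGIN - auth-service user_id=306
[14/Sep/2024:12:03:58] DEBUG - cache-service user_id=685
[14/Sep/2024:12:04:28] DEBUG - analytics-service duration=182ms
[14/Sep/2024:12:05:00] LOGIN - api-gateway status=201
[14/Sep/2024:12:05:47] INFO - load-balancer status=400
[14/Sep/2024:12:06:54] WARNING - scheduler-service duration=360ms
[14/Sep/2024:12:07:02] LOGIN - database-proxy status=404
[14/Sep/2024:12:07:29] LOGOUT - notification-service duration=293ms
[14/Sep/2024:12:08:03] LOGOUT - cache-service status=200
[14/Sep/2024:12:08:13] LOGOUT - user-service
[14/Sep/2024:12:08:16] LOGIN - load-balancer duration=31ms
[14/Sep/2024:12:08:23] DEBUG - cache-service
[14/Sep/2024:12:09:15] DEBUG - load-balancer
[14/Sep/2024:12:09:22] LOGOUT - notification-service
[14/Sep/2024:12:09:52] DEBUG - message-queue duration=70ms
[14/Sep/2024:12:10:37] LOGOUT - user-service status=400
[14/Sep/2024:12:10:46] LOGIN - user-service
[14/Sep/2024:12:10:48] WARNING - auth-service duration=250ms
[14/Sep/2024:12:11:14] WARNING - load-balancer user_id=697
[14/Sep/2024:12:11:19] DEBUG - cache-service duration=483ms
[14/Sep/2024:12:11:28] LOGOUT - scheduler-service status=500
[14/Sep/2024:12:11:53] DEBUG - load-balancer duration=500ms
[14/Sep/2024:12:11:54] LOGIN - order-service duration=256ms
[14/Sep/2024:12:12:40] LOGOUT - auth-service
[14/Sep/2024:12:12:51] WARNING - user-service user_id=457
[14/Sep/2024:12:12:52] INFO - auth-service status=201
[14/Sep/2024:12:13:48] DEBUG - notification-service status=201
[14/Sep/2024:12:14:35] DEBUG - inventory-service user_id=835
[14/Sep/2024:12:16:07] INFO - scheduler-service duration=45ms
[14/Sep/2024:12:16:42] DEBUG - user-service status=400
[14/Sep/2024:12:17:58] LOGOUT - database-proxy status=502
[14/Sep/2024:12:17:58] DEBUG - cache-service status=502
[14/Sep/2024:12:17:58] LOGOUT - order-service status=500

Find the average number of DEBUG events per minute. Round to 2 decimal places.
0.72

To calculate the rate:

1. Count total DEBUG events: 13
2. Total time period: 18 minutes
3. Rate = 13 / 18 = 0.72 events per minute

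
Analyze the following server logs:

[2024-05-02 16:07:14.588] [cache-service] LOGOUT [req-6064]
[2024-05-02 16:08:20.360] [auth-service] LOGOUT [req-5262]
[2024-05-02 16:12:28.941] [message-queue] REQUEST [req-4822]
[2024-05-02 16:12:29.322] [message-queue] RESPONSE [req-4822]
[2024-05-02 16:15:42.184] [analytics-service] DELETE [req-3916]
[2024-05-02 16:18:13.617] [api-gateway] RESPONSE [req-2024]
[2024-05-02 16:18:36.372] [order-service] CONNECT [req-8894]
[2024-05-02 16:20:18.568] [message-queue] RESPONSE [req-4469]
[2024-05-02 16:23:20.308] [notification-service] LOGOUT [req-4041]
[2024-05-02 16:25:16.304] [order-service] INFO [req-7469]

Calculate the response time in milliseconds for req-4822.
381

To calculate latency:

1. Find REQUEST with id req-4822: 2024-05-02 16:12:28.941
2. Find RESPONSE with id req-4822: 2024-05-02 16:12:29.322
3. Latency: 2024-05-02 16:12:29.322 - 2024-05-02 16:12:28.941 = 381ms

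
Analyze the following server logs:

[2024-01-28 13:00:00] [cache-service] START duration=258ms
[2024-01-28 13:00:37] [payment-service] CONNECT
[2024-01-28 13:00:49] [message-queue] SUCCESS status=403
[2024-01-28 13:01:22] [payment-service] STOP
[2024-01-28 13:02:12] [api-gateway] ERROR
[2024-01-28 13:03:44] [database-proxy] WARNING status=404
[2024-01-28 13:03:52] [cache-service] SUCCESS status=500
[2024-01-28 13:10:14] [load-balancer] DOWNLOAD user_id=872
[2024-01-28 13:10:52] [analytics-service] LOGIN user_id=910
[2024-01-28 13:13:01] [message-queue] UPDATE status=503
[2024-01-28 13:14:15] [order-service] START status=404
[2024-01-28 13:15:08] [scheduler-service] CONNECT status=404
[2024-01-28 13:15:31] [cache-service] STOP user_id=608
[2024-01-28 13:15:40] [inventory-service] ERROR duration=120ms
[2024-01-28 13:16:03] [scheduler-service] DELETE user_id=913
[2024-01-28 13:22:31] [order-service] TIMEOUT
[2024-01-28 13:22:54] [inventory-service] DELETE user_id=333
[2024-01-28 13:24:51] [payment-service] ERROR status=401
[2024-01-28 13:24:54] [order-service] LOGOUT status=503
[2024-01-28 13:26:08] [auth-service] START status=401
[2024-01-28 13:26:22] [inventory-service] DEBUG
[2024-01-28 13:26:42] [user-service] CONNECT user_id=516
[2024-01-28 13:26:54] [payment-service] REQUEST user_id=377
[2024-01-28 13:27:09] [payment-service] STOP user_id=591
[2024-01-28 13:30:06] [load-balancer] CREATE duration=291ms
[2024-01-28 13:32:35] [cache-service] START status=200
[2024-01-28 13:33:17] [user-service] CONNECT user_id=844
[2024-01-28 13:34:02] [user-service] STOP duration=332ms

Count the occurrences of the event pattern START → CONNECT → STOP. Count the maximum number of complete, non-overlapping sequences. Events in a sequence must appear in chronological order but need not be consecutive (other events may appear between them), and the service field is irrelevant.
4

To count sequences:

1. Look for pattern: START → CONNECT → STOP
2. Greedily scan the log in chronological order, matching each sequence element in turn (ignoring service)
3. Each time the full pattern completes, increment the count and restart matching from the next event
4. Complete non-overlapping sequences found: 4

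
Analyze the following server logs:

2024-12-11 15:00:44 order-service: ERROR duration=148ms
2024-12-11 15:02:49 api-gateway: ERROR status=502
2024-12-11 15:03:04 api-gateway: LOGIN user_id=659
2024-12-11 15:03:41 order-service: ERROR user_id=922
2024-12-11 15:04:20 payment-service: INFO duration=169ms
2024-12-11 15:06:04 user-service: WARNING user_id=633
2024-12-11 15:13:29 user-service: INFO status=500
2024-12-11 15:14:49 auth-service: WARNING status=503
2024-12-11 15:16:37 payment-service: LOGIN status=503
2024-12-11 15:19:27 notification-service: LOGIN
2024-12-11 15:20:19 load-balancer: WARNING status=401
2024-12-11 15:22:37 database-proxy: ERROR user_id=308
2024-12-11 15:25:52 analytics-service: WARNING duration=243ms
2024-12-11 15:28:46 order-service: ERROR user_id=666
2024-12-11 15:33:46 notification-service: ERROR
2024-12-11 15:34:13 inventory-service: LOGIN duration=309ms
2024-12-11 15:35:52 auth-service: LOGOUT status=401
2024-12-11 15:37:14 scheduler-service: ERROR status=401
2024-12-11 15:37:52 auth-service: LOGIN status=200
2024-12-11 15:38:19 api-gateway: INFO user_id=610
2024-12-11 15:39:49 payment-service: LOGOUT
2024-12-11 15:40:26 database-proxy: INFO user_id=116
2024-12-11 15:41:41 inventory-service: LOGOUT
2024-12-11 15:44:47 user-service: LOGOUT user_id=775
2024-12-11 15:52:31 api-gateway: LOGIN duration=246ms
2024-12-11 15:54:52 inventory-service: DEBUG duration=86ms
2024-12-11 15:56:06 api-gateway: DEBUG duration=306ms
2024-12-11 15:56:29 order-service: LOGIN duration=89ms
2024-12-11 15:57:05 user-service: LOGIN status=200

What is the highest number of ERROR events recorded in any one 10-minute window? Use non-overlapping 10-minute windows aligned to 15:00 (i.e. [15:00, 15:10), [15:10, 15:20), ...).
3

To find the burst window:

1. Divide the log period into non-overlapping 10-minute windows starting at 15:00
2. Count ERROR events in each window
3. Find the window with maximum count
4. Maximum events in a window: 3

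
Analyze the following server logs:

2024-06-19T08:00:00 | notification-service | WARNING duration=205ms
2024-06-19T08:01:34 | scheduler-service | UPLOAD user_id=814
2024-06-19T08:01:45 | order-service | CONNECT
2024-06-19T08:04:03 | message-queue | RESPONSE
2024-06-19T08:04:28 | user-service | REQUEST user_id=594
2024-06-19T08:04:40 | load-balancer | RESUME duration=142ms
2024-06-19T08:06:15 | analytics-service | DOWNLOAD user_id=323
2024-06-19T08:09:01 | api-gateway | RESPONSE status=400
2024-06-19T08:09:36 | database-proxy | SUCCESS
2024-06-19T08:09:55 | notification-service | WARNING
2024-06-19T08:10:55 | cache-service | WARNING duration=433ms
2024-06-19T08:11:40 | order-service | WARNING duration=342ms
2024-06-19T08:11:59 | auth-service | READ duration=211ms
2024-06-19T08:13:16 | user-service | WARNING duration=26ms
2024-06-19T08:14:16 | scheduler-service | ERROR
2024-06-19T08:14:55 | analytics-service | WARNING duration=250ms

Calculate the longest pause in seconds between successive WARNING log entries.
595

To find the longest gap:

1. Extract all WARNING events in chronological order
2. Calculate time differences between consecutive events
3. Find the maximum difference
4. Longest gap: 595 seconds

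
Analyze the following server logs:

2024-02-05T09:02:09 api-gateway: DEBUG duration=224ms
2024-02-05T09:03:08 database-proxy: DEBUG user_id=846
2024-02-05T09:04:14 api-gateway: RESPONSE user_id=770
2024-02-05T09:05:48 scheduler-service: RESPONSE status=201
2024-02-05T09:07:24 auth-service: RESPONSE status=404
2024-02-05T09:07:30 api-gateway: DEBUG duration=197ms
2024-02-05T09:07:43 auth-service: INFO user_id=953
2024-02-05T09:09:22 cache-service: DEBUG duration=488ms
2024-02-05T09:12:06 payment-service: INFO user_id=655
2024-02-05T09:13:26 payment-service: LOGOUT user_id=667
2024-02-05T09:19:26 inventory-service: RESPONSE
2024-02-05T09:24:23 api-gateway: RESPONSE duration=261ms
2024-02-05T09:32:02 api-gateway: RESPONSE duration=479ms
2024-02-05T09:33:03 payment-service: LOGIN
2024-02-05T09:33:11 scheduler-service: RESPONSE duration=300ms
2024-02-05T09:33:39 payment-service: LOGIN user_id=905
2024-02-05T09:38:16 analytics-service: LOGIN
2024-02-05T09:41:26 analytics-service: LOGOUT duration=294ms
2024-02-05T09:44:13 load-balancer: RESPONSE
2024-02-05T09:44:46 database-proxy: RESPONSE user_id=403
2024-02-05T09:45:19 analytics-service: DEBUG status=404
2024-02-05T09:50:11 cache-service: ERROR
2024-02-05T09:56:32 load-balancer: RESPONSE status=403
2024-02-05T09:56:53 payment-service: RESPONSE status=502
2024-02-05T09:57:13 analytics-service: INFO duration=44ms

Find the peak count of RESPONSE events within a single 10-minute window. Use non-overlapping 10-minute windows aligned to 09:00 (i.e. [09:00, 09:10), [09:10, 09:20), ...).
3

To find the burst window:

1. Divide the log period into non-overlapping 10-minute windows starting at 09:00
2. Count RESPONSE events in each window
3. Find the window with maximum count
4. Maximum events in a window: 3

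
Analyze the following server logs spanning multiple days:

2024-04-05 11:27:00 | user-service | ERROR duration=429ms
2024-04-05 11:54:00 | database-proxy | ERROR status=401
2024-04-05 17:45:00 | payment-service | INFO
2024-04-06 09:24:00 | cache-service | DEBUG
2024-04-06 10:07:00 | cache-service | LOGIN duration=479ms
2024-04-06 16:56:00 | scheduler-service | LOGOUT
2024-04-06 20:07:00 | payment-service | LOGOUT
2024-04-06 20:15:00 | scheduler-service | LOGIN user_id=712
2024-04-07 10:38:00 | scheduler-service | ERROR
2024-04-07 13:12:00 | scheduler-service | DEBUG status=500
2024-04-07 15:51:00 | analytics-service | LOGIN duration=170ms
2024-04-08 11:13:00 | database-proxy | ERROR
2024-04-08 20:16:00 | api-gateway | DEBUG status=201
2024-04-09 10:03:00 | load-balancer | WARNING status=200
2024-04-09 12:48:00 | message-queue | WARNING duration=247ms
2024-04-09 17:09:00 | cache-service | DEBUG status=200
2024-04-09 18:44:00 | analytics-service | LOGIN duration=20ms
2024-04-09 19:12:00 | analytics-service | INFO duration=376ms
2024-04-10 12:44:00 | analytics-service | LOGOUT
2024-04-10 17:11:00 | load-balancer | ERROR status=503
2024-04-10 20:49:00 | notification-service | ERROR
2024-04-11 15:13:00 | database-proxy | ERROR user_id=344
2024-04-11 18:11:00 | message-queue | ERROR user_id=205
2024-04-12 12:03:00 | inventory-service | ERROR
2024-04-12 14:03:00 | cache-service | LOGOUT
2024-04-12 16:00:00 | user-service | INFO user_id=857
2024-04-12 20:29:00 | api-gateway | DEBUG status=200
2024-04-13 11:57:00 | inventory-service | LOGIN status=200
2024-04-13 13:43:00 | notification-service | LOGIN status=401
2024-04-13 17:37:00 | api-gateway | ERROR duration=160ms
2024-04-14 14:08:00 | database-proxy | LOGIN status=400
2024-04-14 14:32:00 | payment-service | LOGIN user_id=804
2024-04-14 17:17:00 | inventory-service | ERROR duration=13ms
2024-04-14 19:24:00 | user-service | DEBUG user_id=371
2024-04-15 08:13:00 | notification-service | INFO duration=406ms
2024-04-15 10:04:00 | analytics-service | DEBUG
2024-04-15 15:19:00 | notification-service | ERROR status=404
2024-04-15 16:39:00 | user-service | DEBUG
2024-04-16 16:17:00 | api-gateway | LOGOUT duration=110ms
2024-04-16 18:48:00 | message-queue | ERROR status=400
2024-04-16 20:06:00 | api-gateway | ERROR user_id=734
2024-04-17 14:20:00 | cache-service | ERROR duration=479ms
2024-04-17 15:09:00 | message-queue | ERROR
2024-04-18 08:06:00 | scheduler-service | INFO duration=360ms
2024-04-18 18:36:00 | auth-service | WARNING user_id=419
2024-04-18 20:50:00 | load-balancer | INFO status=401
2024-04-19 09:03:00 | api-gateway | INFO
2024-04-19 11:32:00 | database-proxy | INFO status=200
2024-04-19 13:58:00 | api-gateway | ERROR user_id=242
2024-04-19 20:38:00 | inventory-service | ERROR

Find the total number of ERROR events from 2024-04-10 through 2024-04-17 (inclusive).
12

To filter by date range:

1. Date range: 2024-04-10 through 2024-04-17, both dates inclusive
2. Filter for ERROR events whose date falls in this range
3. Count matching events: 12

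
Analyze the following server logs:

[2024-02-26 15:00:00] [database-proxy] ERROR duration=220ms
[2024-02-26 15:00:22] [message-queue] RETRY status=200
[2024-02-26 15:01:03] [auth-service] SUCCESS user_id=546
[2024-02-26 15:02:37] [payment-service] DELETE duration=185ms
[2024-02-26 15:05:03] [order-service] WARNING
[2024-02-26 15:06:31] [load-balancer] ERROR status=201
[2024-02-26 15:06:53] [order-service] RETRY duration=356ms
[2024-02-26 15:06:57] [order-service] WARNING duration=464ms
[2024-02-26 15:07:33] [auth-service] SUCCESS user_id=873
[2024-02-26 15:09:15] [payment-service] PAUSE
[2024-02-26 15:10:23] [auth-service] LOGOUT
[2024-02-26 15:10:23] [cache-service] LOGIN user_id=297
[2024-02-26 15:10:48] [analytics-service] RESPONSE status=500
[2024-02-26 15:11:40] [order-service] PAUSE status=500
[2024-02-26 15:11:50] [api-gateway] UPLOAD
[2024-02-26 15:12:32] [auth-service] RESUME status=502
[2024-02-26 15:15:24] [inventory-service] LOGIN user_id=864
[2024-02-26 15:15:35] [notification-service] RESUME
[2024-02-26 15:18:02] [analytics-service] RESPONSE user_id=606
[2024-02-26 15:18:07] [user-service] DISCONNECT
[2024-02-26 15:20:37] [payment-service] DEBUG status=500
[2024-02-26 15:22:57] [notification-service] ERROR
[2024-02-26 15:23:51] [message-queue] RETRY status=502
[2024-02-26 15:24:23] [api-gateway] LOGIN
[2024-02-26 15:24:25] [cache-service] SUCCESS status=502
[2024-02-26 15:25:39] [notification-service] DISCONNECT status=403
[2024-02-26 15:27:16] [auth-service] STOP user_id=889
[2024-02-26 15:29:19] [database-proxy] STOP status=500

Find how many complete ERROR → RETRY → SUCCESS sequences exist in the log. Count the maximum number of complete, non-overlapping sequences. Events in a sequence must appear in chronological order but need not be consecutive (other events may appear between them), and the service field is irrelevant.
3

To count sequences:

1. Look for pattern: ERROR → RETRY → SUCCESS
2. Greedily scan the log in chronological order, matching each sequence element in turn (ignoring service)
3. Each time the full pattern completes, increment the count and restart matching from the next event
4. Complete non-overlapping sequences found: 3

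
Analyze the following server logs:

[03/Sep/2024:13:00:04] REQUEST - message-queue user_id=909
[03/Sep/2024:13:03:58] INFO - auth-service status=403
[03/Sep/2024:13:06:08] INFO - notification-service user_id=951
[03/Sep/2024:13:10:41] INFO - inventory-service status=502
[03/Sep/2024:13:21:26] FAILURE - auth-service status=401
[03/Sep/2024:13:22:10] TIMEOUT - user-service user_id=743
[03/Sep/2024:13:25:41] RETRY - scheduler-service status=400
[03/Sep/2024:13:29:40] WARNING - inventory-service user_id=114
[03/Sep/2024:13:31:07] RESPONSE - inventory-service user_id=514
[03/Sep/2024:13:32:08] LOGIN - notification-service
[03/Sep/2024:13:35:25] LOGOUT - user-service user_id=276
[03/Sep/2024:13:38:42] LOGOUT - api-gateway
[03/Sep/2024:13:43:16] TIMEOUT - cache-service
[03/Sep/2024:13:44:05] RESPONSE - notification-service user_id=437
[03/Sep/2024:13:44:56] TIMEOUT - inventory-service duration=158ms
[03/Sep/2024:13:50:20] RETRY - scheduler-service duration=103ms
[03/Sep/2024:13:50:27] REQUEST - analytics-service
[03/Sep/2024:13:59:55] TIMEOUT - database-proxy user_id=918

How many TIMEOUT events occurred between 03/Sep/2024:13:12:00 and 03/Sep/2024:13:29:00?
1

To count events in the time window:

1. Window boundaries: 03/Sep/2024:13:12:00 to 03/Sep/2024:13:29:00
2. Filter for TIMEOUT events within this window
3. Count matching events: 1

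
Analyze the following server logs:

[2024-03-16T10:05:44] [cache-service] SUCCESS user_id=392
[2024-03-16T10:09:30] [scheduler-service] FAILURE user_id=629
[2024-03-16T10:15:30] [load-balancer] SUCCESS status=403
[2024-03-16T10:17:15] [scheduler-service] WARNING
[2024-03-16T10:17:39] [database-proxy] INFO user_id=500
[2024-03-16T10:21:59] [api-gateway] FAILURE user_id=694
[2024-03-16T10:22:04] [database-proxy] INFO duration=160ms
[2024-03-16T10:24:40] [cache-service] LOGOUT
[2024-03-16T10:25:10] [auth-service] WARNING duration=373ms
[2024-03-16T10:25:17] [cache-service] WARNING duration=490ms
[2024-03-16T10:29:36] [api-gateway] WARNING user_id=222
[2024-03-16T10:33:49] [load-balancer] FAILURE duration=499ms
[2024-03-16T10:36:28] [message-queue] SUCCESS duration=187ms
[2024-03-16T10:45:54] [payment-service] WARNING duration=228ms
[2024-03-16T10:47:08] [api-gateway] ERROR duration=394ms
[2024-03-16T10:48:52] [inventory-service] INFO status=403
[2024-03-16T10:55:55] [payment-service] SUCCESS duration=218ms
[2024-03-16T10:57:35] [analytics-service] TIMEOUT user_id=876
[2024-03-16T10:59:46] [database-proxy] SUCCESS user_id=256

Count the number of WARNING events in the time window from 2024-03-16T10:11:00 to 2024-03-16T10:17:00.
0

To count events in the time window:

1. Window boundaries: 2024-03-16T10:11:00 to 2024-03-16T10:17:00
2. Filter for WARNING events within this window
3. Count matching events: 0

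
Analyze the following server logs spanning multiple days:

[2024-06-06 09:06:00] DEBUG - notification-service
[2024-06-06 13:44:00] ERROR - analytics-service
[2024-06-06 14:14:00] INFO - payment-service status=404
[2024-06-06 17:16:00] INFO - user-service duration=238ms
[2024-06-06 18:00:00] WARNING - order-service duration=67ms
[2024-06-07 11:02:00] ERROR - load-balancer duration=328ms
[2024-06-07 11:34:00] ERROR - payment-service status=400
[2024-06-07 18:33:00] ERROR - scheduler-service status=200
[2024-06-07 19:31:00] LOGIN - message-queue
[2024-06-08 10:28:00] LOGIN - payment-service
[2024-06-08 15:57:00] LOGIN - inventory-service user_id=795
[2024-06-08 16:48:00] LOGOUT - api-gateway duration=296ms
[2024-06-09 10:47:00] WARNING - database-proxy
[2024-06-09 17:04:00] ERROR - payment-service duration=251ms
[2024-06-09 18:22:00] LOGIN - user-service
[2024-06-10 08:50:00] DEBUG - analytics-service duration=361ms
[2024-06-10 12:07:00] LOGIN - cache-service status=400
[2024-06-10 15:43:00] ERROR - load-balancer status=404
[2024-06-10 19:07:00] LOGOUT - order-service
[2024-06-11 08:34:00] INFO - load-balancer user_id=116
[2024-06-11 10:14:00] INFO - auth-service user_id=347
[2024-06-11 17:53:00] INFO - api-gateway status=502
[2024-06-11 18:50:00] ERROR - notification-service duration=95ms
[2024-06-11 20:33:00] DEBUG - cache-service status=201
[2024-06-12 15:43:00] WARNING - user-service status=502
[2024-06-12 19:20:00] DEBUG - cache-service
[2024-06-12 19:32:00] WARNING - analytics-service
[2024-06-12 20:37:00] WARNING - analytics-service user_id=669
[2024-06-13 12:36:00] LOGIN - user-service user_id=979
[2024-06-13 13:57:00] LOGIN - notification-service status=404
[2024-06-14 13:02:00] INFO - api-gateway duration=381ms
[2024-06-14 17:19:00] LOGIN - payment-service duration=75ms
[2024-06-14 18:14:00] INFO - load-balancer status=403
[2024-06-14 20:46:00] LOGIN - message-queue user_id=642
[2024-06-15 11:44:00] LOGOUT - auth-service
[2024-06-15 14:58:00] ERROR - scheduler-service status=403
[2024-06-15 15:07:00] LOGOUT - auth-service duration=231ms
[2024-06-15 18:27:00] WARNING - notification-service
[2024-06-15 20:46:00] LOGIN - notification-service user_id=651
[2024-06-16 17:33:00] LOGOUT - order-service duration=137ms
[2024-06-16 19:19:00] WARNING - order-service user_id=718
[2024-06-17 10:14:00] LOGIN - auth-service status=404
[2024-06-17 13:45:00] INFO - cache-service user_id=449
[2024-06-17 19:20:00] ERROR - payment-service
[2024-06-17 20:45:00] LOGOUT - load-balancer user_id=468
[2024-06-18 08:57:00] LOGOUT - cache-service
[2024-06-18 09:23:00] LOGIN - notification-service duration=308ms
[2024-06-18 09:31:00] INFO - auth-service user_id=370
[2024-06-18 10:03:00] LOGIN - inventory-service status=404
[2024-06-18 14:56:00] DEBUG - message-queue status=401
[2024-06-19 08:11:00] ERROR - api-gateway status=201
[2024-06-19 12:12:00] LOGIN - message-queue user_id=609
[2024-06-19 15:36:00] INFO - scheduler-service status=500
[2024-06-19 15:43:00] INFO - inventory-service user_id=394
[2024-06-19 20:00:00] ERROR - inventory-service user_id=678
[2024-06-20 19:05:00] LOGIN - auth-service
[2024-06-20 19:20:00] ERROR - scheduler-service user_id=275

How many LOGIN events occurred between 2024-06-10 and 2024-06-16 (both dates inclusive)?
6

To filter by date range:

1. Date range: 2024-06-10 through 2024-06-16, both dates inclusive
2. Filter for LOGIN events whose date falls in this range
3. Count matching events: 6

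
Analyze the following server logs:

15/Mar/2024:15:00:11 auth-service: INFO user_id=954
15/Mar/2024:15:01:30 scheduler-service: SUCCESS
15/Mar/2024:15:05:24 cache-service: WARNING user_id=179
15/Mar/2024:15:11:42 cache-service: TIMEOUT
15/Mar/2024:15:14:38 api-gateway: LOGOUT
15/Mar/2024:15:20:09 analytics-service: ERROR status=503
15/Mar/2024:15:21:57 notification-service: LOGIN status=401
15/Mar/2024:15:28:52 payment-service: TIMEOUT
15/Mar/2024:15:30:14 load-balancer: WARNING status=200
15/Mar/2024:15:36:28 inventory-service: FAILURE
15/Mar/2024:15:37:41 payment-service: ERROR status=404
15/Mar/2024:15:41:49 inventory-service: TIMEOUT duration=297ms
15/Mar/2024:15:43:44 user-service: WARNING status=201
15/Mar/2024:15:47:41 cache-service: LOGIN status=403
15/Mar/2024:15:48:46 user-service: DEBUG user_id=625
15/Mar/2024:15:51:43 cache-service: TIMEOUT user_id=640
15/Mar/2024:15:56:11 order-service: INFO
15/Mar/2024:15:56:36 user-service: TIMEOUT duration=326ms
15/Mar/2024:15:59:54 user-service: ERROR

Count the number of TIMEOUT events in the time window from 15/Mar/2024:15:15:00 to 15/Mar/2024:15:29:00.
1

To count events in the time window:

1. Window boundaries: 15/Mar/2024:15:15:00 to 15/Mar/2024:15:29:00
2. Filter for TIMEOUT events within this window
3. Count matching events: 1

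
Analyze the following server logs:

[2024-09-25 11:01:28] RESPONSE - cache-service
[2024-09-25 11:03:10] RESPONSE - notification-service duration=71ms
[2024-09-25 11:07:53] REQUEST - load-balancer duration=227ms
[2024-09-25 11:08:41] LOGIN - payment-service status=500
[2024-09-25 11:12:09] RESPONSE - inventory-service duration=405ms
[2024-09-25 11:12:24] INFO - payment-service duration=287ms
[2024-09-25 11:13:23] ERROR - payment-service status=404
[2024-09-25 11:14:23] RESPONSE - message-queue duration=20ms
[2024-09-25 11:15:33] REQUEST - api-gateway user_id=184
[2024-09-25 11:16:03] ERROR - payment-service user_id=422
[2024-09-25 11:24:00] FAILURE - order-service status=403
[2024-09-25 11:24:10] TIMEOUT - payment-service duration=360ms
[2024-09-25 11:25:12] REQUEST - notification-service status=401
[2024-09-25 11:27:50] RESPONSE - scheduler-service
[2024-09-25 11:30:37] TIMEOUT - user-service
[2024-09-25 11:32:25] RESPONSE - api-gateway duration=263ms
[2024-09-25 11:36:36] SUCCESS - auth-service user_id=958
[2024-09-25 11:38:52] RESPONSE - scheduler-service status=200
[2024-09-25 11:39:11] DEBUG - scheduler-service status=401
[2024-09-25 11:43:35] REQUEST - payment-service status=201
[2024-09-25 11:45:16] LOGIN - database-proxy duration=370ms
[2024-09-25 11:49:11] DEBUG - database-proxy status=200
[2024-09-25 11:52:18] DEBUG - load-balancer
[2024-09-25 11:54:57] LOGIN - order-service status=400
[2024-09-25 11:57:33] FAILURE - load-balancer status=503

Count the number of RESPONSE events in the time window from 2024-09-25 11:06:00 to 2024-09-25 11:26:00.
2

To count events in the time window:

1. Window boundaries: 2024-09-25 11:06:00 to 2024-09-25 11:26:00
2. Filter for RESPONSE events within this window
3. Count matching events: 2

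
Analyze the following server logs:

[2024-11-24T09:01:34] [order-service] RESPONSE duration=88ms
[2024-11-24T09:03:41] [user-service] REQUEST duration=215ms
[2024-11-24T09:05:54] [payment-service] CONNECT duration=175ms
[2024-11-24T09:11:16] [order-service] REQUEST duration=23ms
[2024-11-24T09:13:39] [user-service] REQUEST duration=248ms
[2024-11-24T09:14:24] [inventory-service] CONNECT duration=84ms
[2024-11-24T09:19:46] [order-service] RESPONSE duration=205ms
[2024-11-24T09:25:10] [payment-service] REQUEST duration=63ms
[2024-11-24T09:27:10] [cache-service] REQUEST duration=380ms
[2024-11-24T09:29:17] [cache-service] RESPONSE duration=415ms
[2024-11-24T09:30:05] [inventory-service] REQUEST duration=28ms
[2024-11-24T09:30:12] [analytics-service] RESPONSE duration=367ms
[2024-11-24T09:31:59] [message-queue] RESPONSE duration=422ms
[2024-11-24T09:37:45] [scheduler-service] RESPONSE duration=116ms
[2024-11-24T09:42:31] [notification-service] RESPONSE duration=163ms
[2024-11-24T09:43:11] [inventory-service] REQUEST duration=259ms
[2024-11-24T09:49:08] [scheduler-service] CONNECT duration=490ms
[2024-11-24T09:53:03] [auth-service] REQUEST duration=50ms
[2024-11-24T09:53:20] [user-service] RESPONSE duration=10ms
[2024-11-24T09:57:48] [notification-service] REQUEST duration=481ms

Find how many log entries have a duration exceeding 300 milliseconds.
6

To count timeouts:

1. Threshold: 300ms
2. Extract duration from each log entry
3. Count entries where duration > 300
4. Timeout count: 6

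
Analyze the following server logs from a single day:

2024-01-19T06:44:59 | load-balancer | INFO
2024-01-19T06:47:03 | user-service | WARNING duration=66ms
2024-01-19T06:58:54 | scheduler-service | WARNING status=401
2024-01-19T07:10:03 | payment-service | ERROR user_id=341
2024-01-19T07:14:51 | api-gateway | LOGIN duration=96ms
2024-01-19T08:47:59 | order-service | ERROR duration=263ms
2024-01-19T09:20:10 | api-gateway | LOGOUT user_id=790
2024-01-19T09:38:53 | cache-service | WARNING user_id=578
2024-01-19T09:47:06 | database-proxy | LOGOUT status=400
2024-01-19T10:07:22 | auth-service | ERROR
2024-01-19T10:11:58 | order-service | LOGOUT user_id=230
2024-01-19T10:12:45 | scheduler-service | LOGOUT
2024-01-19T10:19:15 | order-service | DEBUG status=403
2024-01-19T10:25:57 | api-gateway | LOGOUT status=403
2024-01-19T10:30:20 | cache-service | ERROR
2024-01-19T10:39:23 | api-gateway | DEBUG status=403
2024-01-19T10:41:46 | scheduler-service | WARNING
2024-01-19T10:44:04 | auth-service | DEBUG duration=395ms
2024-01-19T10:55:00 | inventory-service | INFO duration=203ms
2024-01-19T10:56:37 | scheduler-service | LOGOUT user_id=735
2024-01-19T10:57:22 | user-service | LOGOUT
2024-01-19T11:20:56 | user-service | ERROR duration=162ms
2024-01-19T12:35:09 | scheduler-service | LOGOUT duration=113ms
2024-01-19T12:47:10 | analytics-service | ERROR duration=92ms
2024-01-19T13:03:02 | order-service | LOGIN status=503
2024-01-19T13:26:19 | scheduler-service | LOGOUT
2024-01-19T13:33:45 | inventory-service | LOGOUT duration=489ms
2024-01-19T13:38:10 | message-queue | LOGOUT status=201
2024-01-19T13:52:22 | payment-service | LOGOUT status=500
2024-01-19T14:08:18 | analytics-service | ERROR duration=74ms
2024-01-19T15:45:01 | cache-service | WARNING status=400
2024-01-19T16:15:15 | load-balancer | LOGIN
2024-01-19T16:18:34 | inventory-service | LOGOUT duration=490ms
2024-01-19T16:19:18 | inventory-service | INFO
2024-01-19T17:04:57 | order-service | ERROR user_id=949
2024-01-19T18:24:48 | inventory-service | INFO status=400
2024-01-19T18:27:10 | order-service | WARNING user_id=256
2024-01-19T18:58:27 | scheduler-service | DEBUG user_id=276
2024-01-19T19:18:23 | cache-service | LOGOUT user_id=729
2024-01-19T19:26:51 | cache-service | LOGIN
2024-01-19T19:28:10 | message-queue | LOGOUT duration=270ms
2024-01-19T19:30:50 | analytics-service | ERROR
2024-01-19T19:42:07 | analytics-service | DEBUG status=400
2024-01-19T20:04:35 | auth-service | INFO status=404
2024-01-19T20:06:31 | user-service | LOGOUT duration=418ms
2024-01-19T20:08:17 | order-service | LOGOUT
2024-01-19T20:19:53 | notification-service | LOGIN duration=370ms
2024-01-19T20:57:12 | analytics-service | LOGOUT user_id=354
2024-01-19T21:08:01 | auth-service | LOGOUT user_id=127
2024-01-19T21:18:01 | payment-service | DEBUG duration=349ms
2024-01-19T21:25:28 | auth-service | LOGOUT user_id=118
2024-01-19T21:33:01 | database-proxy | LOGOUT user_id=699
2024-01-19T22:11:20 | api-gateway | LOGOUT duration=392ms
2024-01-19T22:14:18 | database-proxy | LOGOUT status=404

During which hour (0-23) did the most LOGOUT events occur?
10

To find the peak hour:

1. Group all LOGOUT events by hour
2. Count events in each hour
3. Find hour with maximum count
4. Peak hour: 10 (with 5 events)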